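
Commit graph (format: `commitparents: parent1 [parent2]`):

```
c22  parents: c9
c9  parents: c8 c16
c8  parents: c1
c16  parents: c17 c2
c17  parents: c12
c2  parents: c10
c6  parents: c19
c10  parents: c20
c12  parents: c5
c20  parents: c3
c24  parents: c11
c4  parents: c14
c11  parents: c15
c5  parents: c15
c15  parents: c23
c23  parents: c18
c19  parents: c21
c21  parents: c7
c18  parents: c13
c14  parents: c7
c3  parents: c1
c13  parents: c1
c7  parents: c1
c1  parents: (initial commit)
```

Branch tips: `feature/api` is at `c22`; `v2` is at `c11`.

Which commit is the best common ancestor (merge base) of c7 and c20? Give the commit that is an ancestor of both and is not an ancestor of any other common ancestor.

Ancestors of c7: {c1, c7}.
Ancestors of c20: {c1, c20, c3}.
Common ancestors: {c1}.
The only common ancestor is c1, so it is the merge base.

c1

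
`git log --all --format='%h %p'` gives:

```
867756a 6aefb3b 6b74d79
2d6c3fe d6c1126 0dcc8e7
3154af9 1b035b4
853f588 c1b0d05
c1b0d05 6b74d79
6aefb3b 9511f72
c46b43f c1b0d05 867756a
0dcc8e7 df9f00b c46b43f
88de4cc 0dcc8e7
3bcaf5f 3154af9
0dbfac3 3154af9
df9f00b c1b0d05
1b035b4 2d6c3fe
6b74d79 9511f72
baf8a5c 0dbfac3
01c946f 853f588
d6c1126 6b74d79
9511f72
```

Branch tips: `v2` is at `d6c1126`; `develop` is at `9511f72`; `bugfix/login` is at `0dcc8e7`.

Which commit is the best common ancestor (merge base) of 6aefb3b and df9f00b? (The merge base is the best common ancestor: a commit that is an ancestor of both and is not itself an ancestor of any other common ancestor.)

Ancestors of 6aefb3b: {6aefb3b, 9511f72}.
Ancestors of df9f00b: {6b74d79, 9511f72, c1b0d05, df9f00b}.
Common ancestors: {9511f72}.
The only common ancestor is 9511f72, so it is the merge base.

9511f72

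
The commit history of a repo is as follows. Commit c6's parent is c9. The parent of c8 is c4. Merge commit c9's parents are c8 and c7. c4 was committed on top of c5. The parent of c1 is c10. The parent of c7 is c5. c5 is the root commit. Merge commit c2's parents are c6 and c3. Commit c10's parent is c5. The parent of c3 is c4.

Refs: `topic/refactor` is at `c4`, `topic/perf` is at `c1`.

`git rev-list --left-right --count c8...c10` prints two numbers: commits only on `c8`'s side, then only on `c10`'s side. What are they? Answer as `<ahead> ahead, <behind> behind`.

Reachable from c8: {c4, c5, c8}.
Reachable from c10: {c10, c5}.
Only in c8's history (ahead): {c4, c8} — 2.
Only in c10's history (behind): {c10} — 1.

2 ahead, 1 behind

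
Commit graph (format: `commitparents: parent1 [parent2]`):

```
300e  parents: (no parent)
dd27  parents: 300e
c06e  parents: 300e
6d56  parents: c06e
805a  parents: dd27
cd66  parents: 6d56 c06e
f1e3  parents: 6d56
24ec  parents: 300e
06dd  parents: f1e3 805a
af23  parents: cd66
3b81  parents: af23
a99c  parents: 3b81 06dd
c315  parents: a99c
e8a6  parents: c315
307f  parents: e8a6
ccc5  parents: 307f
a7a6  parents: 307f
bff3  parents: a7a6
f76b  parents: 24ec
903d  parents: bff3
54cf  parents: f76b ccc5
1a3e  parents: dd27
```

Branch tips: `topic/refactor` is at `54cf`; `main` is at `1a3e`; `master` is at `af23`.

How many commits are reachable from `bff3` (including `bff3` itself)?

16

Walking parent pointers from bff3: reachable set = {06dd, 300e, 307f, 3b81, 6d56, 805a, a7a6, a99c, af23, bff3, c06e, c315, cd66, dd27, e8a6, f1e3}.
That is 16 commits.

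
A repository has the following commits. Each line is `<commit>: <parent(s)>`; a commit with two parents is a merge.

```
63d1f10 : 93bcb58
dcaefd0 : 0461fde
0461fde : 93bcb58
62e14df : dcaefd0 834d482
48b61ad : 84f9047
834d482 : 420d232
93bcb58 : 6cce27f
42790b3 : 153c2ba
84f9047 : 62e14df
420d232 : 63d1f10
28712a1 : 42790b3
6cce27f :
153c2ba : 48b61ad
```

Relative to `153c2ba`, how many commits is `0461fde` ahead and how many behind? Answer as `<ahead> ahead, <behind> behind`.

Reachable from 0461fde: {0461fde, 6cce27f, 93bcb58}.
Reachable from 153c2ba: {0461fde, 153c2ba, 420d232, 48b61ad, 62e14df, 63d1f10, 6cce27f, 834d482, 84f9047, 93bcb58, dcaefd0}.
Only in 0461fde's history (ahead): {} — 0.
Only in 153c2ba's history (behind): {153c2ba, 420d232, 48b61ad, 62e14df, 63d1f10, 834d482, 84f9047, dcaefd0} — 8.

0 ahead, 8 behind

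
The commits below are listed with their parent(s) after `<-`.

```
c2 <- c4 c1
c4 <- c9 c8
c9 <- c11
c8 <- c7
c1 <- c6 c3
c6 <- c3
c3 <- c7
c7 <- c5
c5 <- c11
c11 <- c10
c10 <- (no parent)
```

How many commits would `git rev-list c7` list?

4

Walking parent pointers from c7: reachable set = {c10, c11, c5, c7}.
That is 4 commits.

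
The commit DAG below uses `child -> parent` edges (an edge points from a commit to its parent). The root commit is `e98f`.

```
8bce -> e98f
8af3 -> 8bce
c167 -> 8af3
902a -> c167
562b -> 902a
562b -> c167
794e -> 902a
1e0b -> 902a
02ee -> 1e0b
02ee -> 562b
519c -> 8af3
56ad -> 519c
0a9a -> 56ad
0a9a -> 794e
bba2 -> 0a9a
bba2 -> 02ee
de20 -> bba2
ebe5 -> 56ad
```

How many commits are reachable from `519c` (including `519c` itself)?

Walking parent pointers from 519c: reachable set = {519c, 8af3, 8bce, e98f}.
That is 4 commits.

4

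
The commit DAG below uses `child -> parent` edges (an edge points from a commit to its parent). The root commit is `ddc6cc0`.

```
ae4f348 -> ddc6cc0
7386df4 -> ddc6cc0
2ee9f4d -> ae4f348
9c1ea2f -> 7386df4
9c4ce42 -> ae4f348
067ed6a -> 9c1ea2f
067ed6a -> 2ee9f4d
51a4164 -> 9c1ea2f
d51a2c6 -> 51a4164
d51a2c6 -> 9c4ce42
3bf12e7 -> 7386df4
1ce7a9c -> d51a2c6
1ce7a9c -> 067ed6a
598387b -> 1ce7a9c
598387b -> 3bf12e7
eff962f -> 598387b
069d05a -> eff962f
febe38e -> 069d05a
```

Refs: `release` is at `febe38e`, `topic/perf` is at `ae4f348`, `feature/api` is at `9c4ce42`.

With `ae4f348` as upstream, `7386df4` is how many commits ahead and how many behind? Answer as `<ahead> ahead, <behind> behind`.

1 ahead, 1 behind

Reachable from 7386df4: {7386df4, ddc6cc0}.
Reachable from ae4f348: {ae4f348, ddc6cc0}.
Only in 7386df4's history (ahead): {7386df4} — 1.
Only in ae4f348's history (behind): {ae4f348} — 1.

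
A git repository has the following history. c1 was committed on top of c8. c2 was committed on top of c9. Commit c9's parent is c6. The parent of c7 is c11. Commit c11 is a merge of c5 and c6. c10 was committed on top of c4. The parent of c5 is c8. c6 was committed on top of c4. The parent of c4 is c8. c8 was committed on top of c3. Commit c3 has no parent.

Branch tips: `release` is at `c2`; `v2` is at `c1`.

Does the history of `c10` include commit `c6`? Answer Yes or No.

Ancestors of c10: {c10, c3, c4, c8}.
c6 is not in that set, so it is not an ancestor of c10.

No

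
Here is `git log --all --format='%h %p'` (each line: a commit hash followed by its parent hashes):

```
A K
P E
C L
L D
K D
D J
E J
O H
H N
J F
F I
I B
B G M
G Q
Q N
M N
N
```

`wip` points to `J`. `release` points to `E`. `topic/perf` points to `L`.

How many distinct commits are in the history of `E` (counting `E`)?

Walking parent pointers from E: reachable set = {B, E, F, G, I, J, M, N, Q}.
That is 9 commits.

9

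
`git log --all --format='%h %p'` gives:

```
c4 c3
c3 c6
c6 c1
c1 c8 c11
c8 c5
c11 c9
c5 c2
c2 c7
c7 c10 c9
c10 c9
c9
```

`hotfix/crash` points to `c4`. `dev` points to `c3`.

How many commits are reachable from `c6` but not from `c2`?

Reachable from c6: {c1, c10, c11, c2, c5, c6, c7, c8, c9}.
Reachable from c2: {c10, c2, c7, c9}.
In c6's history but not c2's: {c1, c11, c5, c6, c8} — 5 commits.

5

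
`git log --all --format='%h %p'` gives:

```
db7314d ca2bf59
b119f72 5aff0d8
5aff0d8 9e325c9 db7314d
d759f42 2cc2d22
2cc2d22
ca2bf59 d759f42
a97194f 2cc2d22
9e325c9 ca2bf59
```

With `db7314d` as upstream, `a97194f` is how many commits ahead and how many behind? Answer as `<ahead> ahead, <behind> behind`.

1 ahead, 3 behind

Reachable from a97194f: {2cc2d22, a97194f}.
Reachable from db7314d: {2cc2d22, ca2bf59, d759f42, db7314d}.
Only in a97194f's history (ahead): {a97194f} — 1.
Only in db7314d's history (behind): {ca2bf59, d759f42, db7314d} — 3.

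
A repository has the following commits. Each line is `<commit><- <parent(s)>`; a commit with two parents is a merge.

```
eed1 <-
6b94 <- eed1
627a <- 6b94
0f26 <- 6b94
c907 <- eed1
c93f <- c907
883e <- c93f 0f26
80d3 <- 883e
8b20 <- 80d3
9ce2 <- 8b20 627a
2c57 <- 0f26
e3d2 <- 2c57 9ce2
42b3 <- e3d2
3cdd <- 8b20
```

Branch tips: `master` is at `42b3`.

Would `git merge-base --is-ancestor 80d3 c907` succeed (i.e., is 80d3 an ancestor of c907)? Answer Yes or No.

No

Ancestors of c907: {c907, eed1}.
80d3 is not in that set, so it is not an ancestor of c907.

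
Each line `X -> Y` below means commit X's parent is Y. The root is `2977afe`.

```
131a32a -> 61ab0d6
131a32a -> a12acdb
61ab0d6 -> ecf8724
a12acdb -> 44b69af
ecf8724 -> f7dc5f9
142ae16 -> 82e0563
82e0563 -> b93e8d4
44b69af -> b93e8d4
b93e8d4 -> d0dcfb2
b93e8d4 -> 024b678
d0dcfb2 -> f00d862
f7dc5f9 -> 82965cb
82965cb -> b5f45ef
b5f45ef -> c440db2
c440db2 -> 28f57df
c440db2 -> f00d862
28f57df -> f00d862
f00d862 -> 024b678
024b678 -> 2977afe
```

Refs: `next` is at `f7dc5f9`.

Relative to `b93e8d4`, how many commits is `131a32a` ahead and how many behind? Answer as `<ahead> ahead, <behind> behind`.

10 ahead, 0 behind

Reachable from 131a32a: {024b678, 131a32a, 28f57df, 2977afe, 44b69af, 61ab0d6, 82965cb, a12acdb, b5f45ef, b93e8d4, c440db2, d0dcfb2, ecf8724, f00d862, f7dc5f9}.
Reachable from b93e8d4: {024b678, 2977afe, b93e8d4, d0dcfb2, f00d862}.
Only in 131a32a's history (ahead): {131a32a, 28f57df, 44b69af, 61ab0d6, 82965cb, a12acdb, b5f45ef, c440db2, ecf8724, f7dc5f9} — 10.
Only in b93e8d4's history (behind): {} — 0.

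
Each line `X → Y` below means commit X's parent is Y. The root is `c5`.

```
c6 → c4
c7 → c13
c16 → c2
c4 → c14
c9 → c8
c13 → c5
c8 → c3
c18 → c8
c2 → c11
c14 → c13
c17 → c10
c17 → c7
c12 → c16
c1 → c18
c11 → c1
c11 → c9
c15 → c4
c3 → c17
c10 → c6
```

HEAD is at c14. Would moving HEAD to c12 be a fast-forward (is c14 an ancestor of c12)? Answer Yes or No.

Yes

A fast-forward from c14 to c12 is possible iff c14 is an ancestor of c12.
Ancestors of c12: {c1, c10, c11, c12, c13, c14, c16, c17, c18, c2, c3, c4, c5, c6, c7, c8, c9}.
c14 is among them, so fast-forward is possible.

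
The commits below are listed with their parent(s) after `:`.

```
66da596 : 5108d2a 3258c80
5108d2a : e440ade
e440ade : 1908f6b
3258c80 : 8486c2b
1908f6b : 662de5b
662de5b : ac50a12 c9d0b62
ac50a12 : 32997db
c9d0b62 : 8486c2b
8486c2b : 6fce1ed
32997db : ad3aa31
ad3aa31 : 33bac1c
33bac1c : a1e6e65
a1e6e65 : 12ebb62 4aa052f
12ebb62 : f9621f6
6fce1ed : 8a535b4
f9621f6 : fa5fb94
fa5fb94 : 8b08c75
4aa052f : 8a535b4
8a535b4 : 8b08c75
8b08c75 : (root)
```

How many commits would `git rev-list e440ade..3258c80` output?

1

Reachable from 3258c80: {3258c80, 6fce1ed, 8486c2b, 8a535b4, 8b08c75}.
Reachable from e440ade: {12ebb62, 1908f6b, 32997db, 33bac1c, 4aa052f, 662de5b, 6fce1ed, 8486c2b, 8a535b4, 8b08c75, a1e6e65, ac50a12, ad3aa31, c9d0b62, e440ade, f9621f6, fa5fb94}.
In 3258c80's history but not e440ade's: {3258c80} — 1 commit.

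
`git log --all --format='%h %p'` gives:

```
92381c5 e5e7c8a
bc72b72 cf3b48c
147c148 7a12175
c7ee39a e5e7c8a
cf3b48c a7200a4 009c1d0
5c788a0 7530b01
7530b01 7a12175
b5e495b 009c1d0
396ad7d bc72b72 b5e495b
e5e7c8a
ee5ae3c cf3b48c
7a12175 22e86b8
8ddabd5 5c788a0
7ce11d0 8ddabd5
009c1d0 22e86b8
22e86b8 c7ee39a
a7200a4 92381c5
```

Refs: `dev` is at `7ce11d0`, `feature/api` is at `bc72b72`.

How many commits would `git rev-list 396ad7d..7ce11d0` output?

5

Reachable from 7ce11d0: {22e86b8, 5c788a0, 7530b01, 7a12175, 7ce11d0, 8ddabd5, c7ee39a, e5e7c8a}.
Reachable from 396ad7d: {009c1d0, 22e86b8, 396ad7d, 92381c5, a7200a4, b5e495b, bc72b72, c7ee39a, cf3b48c, e5e7c8a}.
In 7ce11d0's history but not 396ad7d's: {5c788a0, 7530b01, 7a12175, 7ce11d0, 8ddabd5} — 5 commits.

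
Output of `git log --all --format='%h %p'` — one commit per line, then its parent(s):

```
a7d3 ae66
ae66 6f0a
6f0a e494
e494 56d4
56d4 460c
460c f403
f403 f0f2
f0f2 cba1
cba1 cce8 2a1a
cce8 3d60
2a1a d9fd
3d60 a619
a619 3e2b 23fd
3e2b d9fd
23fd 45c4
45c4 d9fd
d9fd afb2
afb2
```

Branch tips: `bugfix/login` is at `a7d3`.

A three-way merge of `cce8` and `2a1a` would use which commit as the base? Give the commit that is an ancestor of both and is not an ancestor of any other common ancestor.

d9fd

Ancestors of cce8: {23fd, 3d60, 3e2b, 45c4, a619, afb2, cce8, d9fd}.
Ancestors of 2a1a: {2a1a, afb2, d9fd}.
Common ancestors: {afb2, d9fd}.
Among these, d9fd is not an ancestor of any other common ancestor — it is the merge base.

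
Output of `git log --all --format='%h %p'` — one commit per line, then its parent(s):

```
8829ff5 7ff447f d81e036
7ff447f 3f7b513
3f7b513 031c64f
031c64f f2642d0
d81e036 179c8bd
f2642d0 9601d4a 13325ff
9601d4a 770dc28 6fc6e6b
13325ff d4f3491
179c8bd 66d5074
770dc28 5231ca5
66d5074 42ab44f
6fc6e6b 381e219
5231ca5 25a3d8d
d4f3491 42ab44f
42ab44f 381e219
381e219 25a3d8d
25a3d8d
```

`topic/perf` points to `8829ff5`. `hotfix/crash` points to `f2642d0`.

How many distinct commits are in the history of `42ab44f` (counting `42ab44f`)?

Walking parent pointers from 42ab44f: reachable set = {25a3d8d, 381e219, 42ab44f}.
That is 3 commits.

3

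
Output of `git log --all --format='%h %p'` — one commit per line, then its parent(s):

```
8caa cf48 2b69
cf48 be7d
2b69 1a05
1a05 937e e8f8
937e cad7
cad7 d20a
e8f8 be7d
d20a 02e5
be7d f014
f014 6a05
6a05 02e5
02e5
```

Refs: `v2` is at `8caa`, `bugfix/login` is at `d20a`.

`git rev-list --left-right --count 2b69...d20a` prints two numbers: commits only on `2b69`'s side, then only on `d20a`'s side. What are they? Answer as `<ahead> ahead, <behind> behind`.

8 ahead, 0 behind

Reachable from 2b69: {02e5, 1a05, 2b69, 6a05, 937e, be7d, cad7, d20a, e8f8, f014}.
Reachable from d20a: {02e5, d20a}.
Only in 2b69's history (ahead): {1a05, 2b69, 6a05, 937e, be7d, cad7, e8f8, f014} — 8.
Only in d20a's history (behind): {} — 0.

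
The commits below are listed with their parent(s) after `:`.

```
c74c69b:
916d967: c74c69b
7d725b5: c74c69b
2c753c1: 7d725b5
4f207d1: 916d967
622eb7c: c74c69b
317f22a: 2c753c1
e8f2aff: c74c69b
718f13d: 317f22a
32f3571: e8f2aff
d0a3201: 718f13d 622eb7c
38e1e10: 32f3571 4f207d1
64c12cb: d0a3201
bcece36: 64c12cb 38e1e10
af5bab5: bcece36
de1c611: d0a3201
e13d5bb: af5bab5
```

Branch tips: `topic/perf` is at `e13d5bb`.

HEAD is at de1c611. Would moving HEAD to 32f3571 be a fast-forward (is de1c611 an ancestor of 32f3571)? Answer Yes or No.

No

A fast-forward from de1c611 to 32f3571 is possible iff de1c611 is an ancestor of 32f3571.
Ancestors of 32f3571: {32f3571, c74c69b, e8f2aff}.
de1c611 is not among them, so fast-forward is not possible.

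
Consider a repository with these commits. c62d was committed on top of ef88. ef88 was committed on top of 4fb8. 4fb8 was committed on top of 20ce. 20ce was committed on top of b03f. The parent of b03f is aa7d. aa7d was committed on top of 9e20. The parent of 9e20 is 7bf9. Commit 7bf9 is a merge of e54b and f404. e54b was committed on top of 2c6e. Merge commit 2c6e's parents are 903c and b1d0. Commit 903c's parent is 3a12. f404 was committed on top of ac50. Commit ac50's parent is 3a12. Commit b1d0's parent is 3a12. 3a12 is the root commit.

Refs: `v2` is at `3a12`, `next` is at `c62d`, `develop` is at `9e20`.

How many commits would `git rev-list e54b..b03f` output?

Reachable from b03f: {2c6e, 3a12, 7bf9, 903c, 9e20, aa7d, ac50, b03f, b1d0, e54b, f404}.
Reachable from e54b: {2c6e, 3a12, 903c, b1d0, e54b}.
In b03f's history but not e54b's: {7bf9, 9e20, aa7d, ac50, b03f, f404} — 6 commits.

6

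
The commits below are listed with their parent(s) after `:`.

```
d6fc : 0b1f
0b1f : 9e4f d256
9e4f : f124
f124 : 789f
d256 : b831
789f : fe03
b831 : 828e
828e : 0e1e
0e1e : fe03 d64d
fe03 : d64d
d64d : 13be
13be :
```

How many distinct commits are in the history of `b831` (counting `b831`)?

Walking parent pointers from b831: reachable set = {0e1e, 13be, 828e, b831, d64d, fe03}.
That is 6 commits.

6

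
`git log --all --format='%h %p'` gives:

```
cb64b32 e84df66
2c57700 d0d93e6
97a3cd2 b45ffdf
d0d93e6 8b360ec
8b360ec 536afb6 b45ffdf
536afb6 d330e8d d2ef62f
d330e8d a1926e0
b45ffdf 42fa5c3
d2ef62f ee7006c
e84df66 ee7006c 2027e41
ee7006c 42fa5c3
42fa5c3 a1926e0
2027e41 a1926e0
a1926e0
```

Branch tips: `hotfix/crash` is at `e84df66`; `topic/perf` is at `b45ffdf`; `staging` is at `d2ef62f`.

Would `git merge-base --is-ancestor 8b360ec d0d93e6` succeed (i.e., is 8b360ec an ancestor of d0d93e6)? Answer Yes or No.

Yes

Ancestors of d0d93e6 (commits reachable by following parents): {42fa5c3, 536afb6, 8b360ec, a1926e0, b45ffdf, d0d93e6, d2ef62f, d330e8d, ee7006c}.
8b360ec is in that set, so it is an ancestor of d0d93e6.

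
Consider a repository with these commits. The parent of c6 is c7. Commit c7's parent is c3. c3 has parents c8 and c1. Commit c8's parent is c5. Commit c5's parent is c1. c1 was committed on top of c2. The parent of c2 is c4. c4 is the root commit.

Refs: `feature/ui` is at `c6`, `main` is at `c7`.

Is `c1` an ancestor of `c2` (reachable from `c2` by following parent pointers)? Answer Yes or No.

No

Ancestors of c2: {c2, c4}.
c1 is not in that set, so it is not an ancestor of c2.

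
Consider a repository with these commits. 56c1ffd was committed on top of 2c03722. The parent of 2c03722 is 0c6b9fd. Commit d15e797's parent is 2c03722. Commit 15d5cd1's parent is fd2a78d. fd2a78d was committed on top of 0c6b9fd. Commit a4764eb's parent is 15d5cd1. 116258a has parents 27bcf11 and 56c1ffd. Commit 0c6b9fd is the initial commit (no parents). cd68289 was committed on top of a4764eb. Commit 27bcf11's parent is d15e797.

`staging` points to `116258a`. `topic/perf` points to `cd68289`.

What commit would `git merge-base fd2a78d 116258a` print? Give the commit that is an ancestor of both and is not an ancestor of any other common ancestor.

Ancestors of fd2a78d: {0c6b9fd, fd2a78d}.
Ancestors of 116258a: {0c6b9fd, 116258a, 27bcf11, 2c03722, 56c1ffd, d15e797}.
Common ancestors: {0c6b9fd}.
The only common ancestor is 0c6b9fd, so it is the merge base.

0c6b9fd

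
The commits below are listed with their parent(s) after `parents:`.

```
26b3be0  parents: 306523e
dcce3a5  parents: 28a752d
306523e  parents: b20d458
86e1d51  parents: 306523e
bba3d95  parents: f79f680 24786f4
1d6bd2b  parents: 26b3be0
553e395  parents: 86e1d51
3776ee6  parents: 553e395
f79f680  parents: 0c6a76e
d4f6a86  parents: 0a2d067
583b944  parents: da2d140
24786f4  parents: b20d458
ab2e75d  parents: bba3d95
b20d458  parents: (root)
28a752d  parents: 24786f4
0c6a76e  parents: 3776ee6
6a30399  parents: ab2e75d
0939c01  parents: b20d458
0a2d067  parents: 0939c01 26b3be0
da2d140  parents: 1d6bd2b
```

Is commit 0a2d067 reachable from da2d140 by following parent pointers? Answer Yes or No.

No

Ancestors of da2d140: {1d6bd2b, 26b3be0, 306523e, b20d458, da2d140}.
0a2d067 is not in that set, so it is not an ancestor of da2d140.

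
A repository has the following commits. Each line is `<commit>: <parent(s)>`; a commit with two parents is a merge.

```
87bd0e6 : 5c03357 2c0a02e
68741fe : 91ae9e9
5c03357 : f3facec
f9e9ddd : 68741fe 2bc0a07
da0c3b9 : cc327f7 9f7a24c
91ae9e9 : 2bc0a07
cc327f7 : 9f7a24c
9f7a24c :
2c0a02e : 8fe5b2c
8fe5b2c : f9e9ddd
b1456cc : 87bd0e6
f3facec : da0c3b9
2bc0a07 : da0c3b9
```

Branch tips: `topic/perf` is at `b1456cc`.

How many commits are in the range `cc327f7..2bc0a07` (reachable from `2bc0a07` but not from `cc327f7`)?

2

Reachable from 2bc0a07: {2bc0a07, 9f7a24c, cc327f7, da0c3b9}.
Reachable from cc327f7: {9f7a24c, cc327f7}.
In 2bc0a07's history but not cc327f7's: {2bc0a07, da0c3b9} — 2 commits.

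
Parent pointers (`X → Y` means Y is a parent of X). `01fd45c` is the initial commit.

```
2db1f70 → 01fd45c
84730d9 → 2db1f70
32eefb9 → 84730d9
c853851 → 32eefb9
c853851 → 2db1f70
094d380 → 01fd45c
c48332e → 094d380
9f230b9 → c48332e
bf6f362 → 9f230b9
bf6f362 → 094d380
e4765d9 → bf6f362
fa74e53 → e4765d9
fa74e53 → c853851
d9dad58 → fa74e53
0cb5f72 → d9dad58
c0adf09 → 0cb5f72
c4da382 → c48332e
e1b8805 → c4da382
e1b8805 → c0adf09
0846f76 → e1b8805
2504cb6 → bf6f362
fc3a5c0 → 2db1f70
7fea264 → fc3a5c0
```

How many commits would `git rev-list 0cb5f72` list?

13

Walking parent pointers from 0cb5f72: reachable set = {01fd45c, 094d380, 0cb5f72, 2db1f70, 32eefb9, 84730d9, 9f230b9, bf6f362, c48332e, c853851, d9dad58, e4765d9, fa74e53}.
That is 13 commits.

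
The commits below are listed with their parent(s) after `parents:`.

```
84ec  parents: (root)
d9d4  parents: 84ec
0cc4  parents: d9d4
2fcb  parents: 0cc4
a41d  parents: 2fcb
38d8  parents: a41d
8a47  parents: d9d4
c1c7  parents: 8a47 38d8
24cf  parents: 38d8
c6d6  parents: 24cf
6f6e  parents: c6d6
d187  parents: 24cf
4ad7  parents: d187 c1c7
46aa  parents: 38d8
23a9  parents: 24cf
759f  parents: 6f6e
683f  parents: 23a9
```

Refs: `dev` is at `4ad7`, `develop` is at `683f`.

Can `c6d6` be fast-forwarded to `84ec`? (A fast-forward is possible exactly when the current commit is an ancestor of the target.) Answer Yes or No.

No

A fast-forward from c6d6 to 84ec is possible iff c6d6 is an ancestor of 84ec.
Ancestors of 84ec: {84ec}.
c6d6 is not among them, so fast-forward is not possible.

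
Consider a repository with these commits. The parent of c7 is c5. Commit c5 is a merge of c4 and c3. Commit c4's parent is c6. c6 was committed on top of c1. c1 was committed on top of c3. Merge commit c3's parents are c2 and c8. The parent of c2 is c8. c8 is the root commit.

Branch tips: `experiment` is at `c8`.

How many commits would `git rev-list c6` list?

Walking parent pointers from c6: reachable set = {c1, c2, c3, c6, c8}.
That is 5 commits.

5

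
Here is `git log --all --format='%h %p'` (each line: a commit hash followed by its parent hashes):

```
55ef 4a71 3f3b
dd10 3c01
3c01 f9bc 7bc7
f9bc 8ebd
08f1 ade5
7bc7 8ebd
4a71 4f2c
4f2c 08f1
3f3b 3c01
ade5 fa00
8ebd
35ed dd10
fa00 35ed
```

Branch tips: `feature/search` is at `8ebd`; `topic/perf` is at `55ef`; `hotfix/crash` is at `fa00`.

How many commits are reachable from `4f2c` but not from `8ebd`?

9

Reachable from 4f2c: {08f1, 35ed, 3c01, 4f2c, 7bc7, 8ebd, ade5, dd10, f9bc, fa00}.
Reachable from 8ebd: {8ebd}.
In 4f2c's history but not 8ebd's: {08f1, 35ed, 3c01, 4f2c, 7bc7, ade5, dd10, f9bc, fa00} — 9 commits.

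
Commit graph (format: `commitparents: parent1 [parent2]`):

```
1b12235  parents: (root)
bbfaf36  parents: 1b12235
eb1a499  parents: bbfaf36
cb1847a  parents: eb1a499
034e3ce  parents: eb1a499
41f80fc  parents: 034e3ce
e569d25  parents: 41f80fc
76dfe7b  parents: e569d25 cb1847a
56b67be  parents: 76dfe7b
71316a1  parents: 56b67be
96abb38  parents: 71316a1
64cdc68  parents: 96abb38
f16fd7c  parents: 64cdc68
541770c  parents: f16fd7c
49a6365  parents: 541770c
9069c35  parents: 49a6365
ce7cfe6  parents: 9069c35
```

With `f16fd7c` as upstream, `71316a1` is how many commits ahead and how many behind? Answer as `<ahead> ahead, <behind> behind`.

Reachable from 71316a1: {034e3ce, 1b12235, 41f80fc, 56b67be, 71316a1, 76dfe7b, bbfaf36, cb1847a, e569d25, eb1a499}.
Reachable from f16fd7c: {034e3ce, 1b12235, 41f80fc, 56b67be, 64cdc68, 71316a1, 76dfe7b, 96abb38, bbfaf36, cb1847a, e569d25, eb1a499, f16fd7c}.
Only in 71316a1's history (ahead): {} — 0.
Only in f16fd7c's history (behind): {64cdc68, 96abb38, f16fd7c} — 3.

0 ahead, 3 behind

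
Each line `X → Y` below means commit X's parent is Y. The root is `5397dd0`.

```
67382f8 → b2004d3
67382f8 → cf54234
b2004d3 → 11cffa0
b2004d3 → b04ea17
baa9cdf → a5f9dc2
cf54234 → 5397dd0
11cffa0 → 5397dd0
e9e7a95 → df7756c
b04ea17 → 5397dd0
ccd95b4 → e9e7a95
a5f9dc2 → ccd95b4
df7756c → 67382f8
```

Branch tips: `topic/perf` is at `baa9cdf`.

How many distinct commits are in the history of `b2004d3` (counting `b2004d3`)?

4

Walking parent pointers from b2004d3: reachable set = {11cffa0, 5397dd0, b04ea17, b2004d3}.
That is 4 commits.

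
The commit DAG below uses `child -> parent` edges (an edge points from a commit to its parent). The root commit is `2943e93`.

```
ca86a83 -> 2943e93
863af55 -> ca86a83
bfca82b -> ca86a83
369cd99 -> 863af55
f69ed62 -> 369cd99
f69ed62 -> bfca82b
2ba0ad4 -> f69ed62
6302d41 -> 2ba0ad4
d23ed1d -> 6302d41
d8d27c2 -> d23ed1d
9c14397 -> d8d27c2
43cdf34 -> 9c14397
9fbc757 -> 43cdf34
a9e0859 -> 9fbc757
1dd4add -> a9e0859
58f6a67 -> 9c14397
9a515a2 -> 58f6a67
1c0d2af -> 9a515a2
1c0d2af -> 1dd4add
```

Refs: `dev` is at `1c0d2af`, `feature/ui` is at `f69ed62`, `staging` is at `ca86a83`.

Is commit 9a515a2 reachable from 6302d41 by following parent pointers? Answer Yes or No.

No

Ancestors of 6302d41: {2943e93, 2ba0ad4, 369cd99, 6302d41, 863af55, bfca82b, ca86a83, f69ed62}.
9a515a2 is not in that set, so it is not an ancestor of 6302d41.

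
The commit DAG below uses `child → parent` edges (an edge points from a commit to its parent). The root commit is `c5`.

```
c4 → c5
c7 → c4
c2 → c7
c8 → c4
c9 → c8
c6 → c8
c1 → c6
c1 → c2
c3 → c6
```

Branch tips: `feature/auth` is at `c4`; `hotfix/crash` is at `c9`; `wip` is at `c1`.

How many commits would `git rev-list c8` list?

3

Walking parent pointers from c8: reachable set = {c4, c5, c8}.
That is 3 commits.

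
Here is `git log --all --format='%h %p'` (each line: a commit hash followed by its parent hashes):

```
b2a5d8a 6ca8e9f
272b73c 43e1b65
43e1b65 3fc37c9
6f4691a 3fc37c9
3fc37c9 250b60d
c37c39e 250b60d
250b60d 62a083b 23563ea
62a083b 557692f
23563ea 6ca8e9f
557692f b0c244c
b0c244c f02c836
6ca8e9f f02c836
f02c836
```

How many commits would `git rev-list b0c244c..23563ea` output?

Reachable from 23563ea: {23563ea, 6ca8e9f, f02c836}.
Reachable from b0c244c: {b0c244c, f02c836}.
In 23563ea's history but not b0c244c's: {23563ea, 6ca8e9f} — 2 commits.

2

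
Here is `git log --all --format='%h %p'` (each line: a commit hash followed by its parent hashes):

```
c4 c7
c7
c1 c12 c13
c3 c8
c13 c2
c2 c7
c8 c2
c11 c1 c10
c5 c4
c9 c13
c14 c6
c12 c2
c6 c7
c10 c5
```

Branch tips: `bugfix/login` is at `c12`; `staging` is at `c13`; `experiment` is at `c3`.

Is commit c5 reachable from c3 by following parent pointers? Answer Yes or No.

Ancestors of c3: {c2, c3, c7, c8}.
c5 is not in that set, so it is not an ancestor of c3.

No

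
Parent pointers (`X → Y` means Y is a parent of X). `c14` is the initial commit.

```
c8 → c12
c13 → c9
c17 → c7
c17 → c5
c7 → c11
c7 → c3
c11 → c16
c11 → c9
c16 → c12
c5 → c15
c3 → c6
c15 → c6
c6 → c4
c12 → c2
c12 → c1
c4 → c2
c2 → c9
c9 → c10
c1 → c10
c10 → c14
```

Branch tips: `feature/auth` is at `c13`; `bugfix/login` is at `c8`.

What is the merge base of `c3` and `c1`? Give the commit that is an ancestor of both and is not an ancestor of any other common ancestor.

c10

Ancestors of c3: {c10, c14, c2, c3, c4, c6, c9}.
Ancestors of c1: {c1, c10, c14}.
Common ancestors: {c10, c14}.
Among these, c10 is not an ancestor of any other common ancestor — it is the merge base.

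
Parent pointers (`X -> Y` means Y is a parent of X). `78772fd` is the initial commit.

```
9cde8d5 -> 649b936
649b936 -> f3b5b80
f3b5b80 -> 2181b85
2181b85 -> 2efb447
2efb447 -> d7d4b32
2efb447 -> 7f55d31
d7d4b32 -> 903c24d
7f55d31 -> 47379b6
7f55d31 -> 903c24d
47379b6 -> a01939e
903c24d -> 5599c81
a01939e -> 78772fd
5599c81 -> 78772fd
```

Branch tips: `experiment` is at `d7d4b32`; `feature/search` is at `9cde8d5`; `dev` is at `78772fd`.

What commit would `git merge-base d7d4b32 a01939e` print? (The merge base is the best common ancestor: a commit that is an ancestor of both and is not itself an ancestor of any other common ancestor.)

Ancestors of d7d4b32: {5599c81, 78772fd, 903c24d, d7d4b32}.
Ancestors of a01939e: {78772fd, a01939e}.
Common ancestors: {78772fd}.
The only common ancestor is 78772fd, so it is the merge base.

78772fd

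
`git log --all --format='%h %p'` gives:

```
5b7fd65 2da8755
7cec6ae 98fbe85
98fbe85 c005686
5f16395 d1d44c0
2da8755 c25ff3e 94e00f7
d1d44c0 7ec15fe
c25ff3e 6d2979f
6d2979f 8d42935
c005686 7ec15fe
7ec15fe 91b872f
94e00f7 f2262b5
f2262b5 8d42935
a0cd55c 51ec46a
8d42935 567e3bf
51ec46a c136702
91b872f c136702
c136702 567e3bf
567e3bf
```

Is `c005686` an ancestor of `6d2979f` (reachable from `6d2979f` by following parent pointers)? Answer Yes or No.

No

Ancestors of 6d2979f: {567e3bf, 6d2979f, 8d42935}.
c005686 is not in that set, so it is not an ancestor of 6d2979f.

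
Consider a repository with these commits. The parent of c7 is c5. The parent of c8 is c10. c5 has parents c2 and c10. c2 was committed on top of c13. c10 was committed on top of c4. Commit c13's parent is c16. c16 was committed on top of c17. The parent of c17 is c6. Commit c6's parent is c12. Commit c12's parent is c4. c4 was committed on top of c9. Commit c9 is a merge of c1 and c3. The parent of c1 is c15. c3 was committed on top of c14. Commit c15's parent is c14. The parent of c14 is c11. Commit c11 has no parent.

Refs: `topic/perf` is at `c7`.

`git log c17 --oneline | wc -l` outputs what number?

Walking parent pointers from c17: reachable set = {c1, c11, c12, c14, c15, c17, c3, c4, c6, c9}.
That is 10 commits.

10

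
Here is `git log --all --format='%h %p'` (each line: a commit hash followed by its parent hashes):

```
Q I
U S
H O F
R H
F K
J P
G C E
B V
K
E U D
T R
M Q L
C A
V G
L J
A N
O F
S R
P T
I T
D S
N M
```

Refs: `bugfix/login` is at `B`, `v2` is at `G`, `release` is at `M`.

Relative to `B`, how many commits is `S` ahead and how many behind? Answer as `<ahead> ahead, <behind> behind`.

0 ahead, 16 behind

Reachable from S: {F, H, K, O, R, S}.
Reachable from B: {A, B, C, D, E, F, G, H, I, J, K, L, M, N, O, P, Q, R, S, T, U, V}.
Only in S's history (ahead): {} — 0.
Only in B's history (behind): {A, B, C, D, E, G, I, J, L, M, N, P, Q, T, U, V} — 16.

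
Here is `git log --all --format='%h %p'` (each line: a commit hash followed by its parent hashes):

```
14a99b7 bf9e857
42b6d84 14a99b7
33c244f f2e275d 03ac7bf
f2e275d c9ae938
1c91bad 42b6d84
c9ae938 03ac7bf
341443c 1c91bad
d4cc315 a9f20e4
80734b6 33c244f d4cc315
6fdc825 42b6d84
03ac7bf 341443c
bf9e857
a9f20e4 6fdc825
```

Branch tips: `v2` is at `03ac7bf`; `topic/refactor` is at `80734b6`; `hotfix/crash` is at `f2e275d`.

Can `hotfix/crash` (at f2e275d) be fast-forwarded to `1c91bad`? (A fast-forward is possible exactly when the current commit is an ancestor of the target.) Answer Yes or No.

No

A fast-forward from f2e275d to 1c91bad is possible iff f2e275d is an ancestor of 1c91bad.
Ancestors of 1c91bad: {14a99b7, 1c91bad, 42b6d84, bf9e857}.
f2e275d is not among them, so fast-forward is not possible.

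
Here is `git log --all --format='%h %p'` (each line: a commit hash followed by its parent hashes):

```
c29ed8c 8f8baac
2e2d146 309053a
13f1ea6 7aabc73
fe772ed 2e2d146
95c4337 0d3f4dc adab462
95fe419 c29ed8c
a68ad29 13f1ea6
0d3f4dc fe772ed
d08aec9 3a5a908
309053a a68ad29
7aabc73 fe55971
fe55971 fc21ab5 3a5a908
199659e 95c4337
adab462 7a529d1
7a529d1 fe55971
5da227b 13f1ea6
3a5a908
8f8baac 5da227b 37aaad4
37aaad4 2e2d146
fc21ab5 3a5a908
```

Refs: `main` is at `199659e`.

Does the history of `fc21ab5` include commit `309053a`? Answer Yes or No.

Ancestors of fc21ab5: {3a5a908, fc21ab5}.
309053a is not in that set, so it is not an ancestor of fc21ab5.

No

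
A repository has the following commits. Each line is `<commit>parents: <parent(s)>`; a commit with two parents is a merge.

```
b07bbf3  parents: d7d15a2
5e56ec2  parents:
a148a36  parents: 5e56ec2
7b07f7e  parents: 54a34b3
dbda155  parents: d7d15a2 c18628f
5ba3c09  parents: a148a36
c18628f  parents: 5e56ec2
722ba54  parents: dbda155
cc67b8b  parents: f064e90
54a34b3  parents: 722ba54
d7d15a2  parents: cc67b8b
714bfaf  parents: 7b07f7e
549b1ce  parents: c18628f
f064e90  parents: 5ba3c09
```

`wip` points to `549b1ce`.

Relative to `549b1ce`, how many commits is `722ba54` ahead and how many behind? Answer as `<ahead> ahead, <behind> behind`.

Reachable from 722ba54: {5ba3c09, 5e56ec2, 722ba54, a148a36, c18628f, cc67b8b, d7d15a2, dbda155, f064e90}.
Reachable from 549b1ce: {549b1ce, 5e56ec2, c18628f}.
Only in 722ba54's history (ahead): {5ba3c09, 722ba54, a148a36, cc67b8b, d7d15a2, dbda155, f064e90} — 7.
Only in 549b1ce's history (behind): {549b1ce} — 1.

7 ahead, 1 behind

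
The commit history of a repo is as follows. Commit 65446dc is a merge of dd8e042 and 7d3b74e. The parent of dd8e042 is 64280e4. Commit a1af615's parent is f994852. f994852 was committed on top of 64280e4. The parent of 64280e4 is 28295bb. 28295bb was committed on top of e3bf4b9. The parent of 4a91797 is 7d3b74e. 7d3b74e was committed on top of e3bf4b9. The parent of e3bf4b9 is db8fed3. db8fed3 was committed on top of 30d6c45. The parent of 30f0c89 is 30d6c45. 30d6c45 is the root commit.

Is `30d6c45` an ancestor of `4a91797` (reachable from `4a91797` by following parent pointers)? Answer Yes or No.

Ancestors of 4a91797 (commits reachable by following parents): {30d6c45, 4a91797, 7d3b74e, db8fed3, e3bf4b9}.
30d6c45 is in that set, so it is an ancestor of 4a91797.

Yes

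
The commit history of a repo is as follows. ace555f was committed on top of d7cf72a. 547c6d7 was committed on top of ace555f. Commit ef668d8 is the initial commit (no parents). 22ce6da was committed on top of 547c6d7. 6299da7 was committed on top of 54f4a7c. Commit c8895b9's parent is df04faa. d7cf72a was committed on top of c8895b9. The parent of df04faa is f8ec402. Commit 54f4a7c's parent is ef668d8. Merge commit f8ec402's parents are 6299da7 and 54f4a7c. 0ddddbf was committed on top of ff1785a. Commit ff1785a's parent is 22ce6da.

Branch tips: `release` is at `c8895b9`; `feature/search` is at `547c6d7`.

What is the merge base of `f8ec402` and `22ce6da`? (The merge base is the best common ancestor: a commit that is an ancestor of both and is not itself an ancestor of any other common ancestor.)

f8ec402

Ancestors of f8ec402: {54f4a7c, 6299da7, ef668d8, f8ec402}.
Ancestors of 22ce6da: {22ce6da, 547c6d7, 54f4a7c, 6299da7, ace555f, c8895b9, d7cf72a, df04faa, ef668d8, f8ec402}.
Common ancestors: {54f4a7c, 6299da7, ef668d8, f8ec402}.
Among these, f8ec402 is not an ancestor of any other common ancestor — it is the merge base.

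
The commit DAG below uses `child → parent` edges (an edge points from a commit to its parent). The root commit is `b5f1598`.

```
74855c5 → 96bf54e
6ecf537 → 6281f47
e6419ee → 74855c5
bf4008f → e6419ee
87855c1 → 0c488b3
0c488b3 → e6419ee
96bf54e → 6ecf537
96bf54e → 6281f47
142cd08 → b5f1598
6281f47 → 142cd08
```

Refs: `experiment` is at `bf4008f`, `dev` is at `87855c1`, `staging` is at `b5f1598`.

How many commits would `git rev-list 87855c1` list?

9

Walking parent pointers from 87855c1: reachable set = {0c488b3, 142cd08, 6281f47, 6ecf537, 74855c5, 87855c1, 96bf54e, b5f1598, e6419ee}.
That is 9 commits.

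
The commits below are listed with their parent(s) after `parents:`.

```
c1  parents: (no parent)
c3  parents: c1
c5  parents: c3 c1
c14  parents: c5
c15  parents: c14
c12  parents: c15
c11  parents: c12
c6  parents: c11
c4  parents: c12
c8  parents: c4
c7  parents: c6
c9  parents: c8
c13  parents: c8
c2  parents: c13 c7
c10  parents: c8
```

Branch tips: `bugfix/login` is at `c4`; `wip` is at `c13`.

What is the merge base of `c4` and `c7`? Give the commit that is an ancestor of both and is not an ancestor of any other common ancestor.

Ancestors of c4: {c1, c12, c14, c15, c3, c4, c5}.
Ancestors of c7: {c1, c11, c12, c14, c15, c3, c5, c6, c7}.
Common ancestors: {c1, c12, c14, c15, c3, c5}.
Among these, c12 is not an ancestor of any other common ancestor — it is the merge base.

c12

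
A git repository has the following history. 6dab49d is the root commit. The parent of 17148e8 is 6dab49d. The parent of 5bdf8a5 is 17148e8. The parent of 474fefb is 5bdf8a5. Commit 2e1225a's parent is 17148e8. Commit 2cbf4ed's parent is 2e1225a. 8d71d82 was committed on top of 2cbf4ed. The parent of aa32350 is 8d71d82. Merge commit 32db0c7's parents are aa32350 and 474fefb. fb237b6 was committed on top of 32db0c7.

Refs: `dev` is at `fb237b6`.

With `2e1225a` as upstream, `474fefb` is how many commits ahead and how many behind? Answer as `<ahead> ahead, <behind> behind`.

2 ahead, 1 behind

Reachable from 474fefb: {17148e8, 474fefb, 5bdf8a5, 6dab49d}.
Reachable from 2e1225a: {17148e8, 2e1225a, 6dab49d}.
Only in 474fefb's history (ahead): {474fefb, 5bdf8a5} — 2.
Only in 2e1225a's history (behind): {2e1225a} — 1.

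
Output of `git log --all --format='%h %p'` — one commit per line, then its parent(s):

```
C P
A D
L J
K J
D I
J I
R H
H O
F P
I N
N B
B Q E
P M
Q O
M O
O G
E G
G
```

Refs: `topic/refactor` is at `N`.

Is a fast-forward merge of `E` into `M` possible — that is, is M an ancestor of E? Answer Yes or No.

A fast-forward from M to E is possible iff M is an ancestor of E.
Ancestors of E: {E, G}.
M is not among them, so fast-forward is not possible.

No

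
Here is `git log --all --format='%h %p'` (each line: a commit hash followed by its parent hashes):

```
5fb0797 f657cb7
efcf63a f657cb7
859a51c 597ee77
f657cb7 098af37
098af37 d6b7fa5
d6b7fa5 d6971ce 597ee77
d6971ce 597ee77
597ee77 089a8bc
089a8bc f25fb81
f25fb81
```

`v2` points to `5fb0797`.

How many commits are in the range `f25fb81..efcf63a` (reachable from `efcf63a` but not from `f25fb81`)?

7

Reachable from efcf63a: {089a8bc, 098af37, 597ee77, d6971ce, d6b7fa5, efcf63a, f25fb81, f657cb7}.
Reachable from f25fb81: {f25fb81}.
In efcf63a's history but not f25fb81's: {089a8bc, 098af37, 597ee77, d6971ce, d6b7fa5, efcf63a, f657cb7} — 7 commits.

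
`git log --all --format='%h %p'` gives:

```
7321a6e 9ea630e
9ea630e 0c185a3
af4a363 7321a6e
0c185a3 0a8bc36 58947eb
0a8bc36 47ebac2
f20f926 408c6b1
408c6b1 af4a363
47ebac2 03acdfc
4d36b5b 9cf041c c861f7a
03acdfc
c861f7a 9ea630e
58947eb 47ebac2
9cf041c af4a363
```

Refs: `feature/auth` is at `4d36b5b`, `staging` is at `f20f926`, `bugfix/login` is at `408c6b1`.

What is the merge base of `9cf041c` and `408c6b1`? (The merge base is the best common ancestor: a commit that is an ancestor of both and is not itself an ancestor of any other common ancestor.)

af4a363

Ancestors of 9cf041c: {03acdfc, 0a8bc36, 0c185a3, 47ebac2, 58947eb, 7321a6e, 9cf041c, 9ea630e, af4a363}.
Ancestors of 408c6b1: {03acdfc, 0a8bc36, 0c185a3, 408c6b1, 47ebac2, 58947eb, 7321a6e, 9ea630e, af4a363}.
Common ancestors: {03acdfc, 0a8bc36, 0c185a3, 47ebac2, 58947eb, 7321a6e, 9ea630e, af4a363}.
Among these, af4a363 is not an ancestor of any other common ancestor — it is the merge base.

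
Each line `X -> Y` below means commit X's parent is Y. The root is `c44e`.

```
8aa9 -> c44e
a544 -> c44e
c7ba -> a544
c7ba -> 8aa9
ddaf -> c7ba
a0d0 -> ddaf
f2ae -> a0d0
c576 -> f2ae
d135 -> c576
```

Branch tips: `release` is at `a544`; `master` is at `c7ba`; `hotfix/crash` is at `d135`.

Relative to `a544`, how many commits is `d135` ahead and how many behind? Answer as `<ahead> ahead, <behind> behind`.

7 ahead, 0 behind

Reachable from d135: {8aa9, a0d0, a544, c44e, c576, c7ba, d135, ddaf, f2ae}.
Reachable from a544: {a544, c44e}.
Only in d135's history (ahead): {8aa9, a0d0, c576, c7ba, d135, ddaf, f2ae} — 7.
Only in a544's history (behind): {} — 0.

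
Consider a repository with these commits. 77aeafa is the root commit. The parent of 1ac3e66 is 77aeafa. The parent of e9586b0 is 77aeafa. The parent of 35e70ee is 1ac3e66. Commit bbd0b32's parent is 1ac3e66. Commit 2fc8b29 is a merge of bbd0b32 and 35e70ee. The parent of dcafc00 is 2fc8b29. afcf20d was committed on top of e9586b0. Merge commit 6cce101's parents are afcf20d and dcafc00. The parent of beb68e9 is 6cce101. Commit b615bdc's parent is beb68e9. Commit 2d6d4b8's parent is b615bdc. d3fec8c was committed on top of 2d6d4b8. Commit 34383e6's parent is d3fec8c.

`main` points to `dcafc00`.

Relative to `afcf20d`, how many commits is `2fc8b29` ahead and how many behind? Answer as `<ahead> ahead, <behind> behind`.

4 ahead, 2 behind

Reachable from 2fc8b29: {1ac3e66, 2fc8b29, 35e70ee, 77aeafa, bbd0b32}.
Reachable from afcf20d: {77aeafa, afcf20d, e9586b0}.
Only in 2fc8b29's history (ahead): {1ac3e66, 2fc8b29, 35e70ee, bbd0b32} — 4.
Only in afcf20d's history (behind): {afcf20d, e9586b0} — 2.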